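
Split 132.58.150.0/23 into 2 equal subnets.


New prefix = 23 + 1 = 24
Each subnet has 256 addresses
  132.58.150.0/24
  132.58.151.0/24
Subnets: 132.58.150.0/24, 132.58.151.0/24


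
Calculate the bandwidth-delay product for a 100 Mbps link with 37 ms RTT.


BDP = bandwidth * RTT
= 100 Mbps * 37 ms
= 100 * 1e6 * 37 / 1000 bits
= 3700000 bits
= 462500 bytes
= 451.6602 KB
BDP = 3700000 bits (462500 bytes)


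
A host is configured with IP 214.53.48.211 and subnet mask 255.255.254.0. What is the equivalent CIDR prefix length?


Binary: 11111111.11111111.11111110.00000000
Count leading 1s
Prefix: /23


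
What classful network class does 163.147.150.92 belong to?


First octet: 163
Binary: 10100011
10xxxxxx -> Class B (128-191)
Class B, default mask 255.255.0.0 (/16)


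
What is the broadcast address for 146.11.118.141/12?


Network: 146.0.0.0/12
Host bits = 20
Set all host bits to 1:
Broadcast: 146.15.255.255


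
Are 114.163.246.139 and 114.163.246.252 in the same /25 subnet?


Mask: 255.255.255.128
114.163.246.139 AND mask = 114.163.246.128
114.163.246.252 AND mask = 114.163.246.128
Yes, same subnet (114.163.246.128)


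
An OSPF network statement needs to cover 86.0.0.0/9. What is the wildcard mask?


Subnet mask: 255.128.0.0
Wildcard = 255.255.255.255 - subnet mask
255 - 255 = 0
255 - 128 = 127
255 - 0 = 255
255 - 0 = 255
Wildcard: 0.127.255.255


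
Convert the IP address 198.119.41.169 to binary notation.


198 = 11000110
119 = 01110111
41 = 00101001
169 = 10101001
Binary: 11000110.01110111.00101001.10101001


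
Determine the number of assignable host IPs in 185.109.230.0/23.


Host bits = 32 - 23 = 9
Total addresses = 2^9 = 512
Usable = total - 2 (network and broadcast)
Usable hosts: 510


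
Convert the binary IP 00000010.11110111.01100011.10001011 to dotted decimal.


00000010 = 2
11110111 = 247
01100011 = 99
10001011 = 139
IP: 2.247.99.139


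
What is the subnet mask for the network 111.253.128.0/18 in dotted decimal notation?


/18 means 18 network bits, 14 host bits
Binary: 11111111111111111100000000000000
Mask: 255.255.192.0


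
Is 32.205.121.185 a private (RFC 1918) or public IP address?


RFC 1918 private ranges:
  10.0.0.0/8 (10.0.0.0 - 10.255.255.255)
  172.16.0.0/12 (172.16.0.0 - 172.31.255.255)
  192.168.0.0/16 (192.168.0.0 - 192.168.255.255)
Public (not in any RFC 1918 range)


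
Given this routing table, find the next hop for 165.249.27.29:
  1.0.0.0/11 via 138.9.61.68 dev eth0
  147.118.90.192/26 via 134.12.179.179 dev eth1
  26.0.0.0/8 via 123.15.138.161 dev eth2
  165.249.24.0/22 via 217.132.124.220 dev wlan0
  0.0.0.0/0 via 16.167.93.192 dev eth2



Longest prefix match for 165.249.27.29:
  /11 1.0.0.0: no
  /26 147.118.90.192: no
  /8 26.0.0.0: no
  /22 165.249.24.0: MATCH
  /0 0.0.0.0: MATCH
Selected: next-hop 217.132.124.220 via wlan0 (matched /22)


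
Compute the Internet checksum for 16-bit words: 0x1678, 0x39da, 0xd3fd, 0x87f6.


Sum all words (with carry folding):
+ 0x1678 = 0x1678
+ 0x39da = 0x5052
+ 0xd3fd = 0x2450
+ 0x87f6 = 0xac46
One's complement: ~0xac46
Checksum = 0x53b9


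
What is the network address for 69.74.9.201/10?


IP:   01000101.01001010.00001001.11001001
Mask: 11111111.11000000.00000000.00000000
AND operation:
Net:  01000101.01000000.00000000.00000000
Network: 69.64.0.0/10


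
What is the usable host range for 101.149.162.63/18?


Network: 101.149.128.0
Broadcast: 101.149.191.255
First usable = network + 1
Last usable = broadcast - 1
Range: 101.149.128.1 to 101.149.191.254


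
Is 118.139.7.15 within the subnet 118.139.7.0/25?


Subnet network: 118.139.7.0
Test IP AND mask: 118.139.7.0
Yes, 118.139.7.15 is in 118.139.7.0/25


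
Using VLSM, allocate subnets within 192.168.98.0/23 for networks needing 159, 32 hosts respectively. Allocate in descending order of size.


159 hosts -> /24 (254 usable): 192.168.98.0/24
32 hosts -> /26 (62 usable): 192.168.99.0/26
Allocation: 192.168.98.0/24 (159 hosts, 254 usable); 192.168.99.0/26 (32 hosts, 62 usable)


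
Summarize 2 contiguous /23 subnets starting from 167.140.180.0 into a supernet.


Original prefix: /23
Number of subnets: 2 = 2^1
New prefix = 23 - 1 = 22
Supernet: 167.140.180.0/22


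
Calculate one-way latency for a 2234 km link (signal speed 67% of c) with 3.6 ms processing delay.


Speed = 0.67 * 3e5 km/s = 201000 km/s
Propagation delay = 2234 / 201000 = 0.0111 s = 11.1144 ms
Processing delay = 3.6 ms
Total one-way latency = 14.7144 ms


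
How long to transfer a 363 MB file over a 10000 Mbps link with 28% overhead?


Effective throughput = 10000 * (1 - 28/100) = 7200 Mbps
File size in Mb = 363 * 8 = 2904 Mb
Time = 2904 / 7200
Time = 0.4033 seconds


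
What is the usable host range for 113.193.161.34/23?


Network: 113.193.160.0
Broadcast: 113.193.161.255
First usable = network + 1
Last usable = broadcast - 1
Range: 113.193.160.1 to 113.193.161.254


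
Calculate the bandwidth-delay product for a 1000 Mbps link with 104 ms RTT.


BDP = bandwidth * RTT
= 1000 Mbps * 104 ms
= 1000 * 1e6 * 104 / 1000 bits
= 104000000 bits
= 13000000 bytes
= 12695.3125 KB
BDP = 104000000 bits (13000000 bytes)


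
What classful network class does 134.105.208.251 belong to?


First octet: 134
Binary: 10000110
10xxxxxx -> Class B (128-191)
Class B, default mask 255.255.0.0 (/16)


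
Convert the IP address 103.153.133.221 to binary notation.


103 = 01100111
153 = 10011001
133 = 10000101
221 = 11011101
Binary: 01100111.10011001.10000101.11011101


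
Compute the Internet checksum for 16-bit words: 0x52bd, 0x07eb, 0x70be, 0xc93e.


Sum all words (with carry folding):
+ 0x52bd = 0x52bd
+ 0x07eb = 0x5aa8
+ 0x70be = 0xcb66
+ 0xc93e = 0x94a5
One's complement: ~0x94a5
Checksum = 0x6b5a


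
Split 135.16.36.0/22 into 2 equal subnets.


New prefix = 22 + 1 = 23
Each subnet has 512 addresses
  135.16.36.0/23
  135.16.38.0/23
Subnets: 135.16.36.0/23, 135.16.38.0/23


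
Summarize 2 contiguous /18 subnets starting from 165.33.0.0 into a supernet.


Original prefix: /18
Number of subnets: 2 = 2^1
New prefix = 18 - 1 = 17
Supernet: 165.33.0.0/17


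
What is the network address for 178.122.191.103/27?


IP:   10110010.01111010.10111111.01100111
Mask: 11111111.11111111.11111111.11100000
AND operation:
Net:  10110010.01111010.10111111.01100000
Network: 178.122.191.96/27


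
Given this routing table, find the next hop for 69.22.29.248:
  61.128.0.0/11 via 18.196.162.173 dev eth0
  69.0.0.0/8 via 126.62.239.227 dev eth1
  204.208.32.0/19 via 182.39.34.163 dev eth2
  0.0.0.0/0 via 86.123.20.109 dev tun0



Longest prefix match for 69.22.29.248:
  /11 61.128.0.0: no
  /8 69.0.0.0: MATCH
  /19 204.208.32.0: no
  /0 0.0.0.0: MATCH
Selected: next-hop 126.62.239.227 via eth1 (matched /8)


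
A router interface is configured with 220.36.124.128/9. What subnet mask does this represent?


/9 means 9 network bits, 23 host bits
Binary: 11111111100000000000000000000000
Mask: 255.128.0.0


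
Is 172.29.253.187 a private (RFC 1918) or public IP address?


RFC 1918 private ranges:
  10.0.0.0/8 (10.0.0.0 - 10.255.255.255)
  172.16.0.0/12 (172.16.0.0 - 172.31.255.255)
  192.168.0.0/16 (192.168.0.0 - 192.168.255.255)
Private (in 172.16.0.0/12)


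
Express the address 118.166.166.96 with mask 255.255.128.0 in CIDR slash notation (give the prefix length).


Binary: 11111111.11111111.10000000.00000000
Count leading 1s
Prefix: /17


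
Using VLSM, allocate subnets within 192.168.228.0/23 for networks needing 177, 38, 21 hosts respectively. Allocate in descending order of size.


177 hosts -> /24 (254 usable): 192.168.228.0/24
38 hosts -> /26 (62 usable): 192.168.229.0/26
21 hosts -> /27 (30 usable): 192.168.229.64/27
Allocation: 192.168.228.0/24 (177 hosts, 254 usable); 192.168.229.0/26 (38 hosts, 62 usable); 192.168.229.64/27 (21 hosts, 30 usable)


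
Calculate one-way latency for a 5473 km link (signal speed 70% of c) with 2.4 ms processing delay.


Speed = 0.7 * 3e5 km/s = 210000 km/s
Propagation delay = 5473 / 210000 = 0.0261 s = 26.0619 ms
Processing delay = 2.4 ms
Total one-way latency = 28.4619 ms


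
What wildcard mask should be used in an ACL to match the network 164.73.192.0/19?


Subnet mask: 255.255.224.0
Wildcard = 255.255.255.255 - subnet mask
255 - 255 = 0
255 - 255 = 0
255 - 224 = 31
255 - 0 = 255
Wildcard: 0.0.31.255


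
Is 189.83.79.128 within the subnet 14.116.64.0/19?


Subnet network: 14.116.64.0
Test IP AND mask: 189.83.64.0
No, 189.83.79.128 is not in 14.116.64.0/19


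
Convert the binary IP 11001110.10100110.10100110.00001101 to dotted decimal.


11001110 = 206
10100110 = 166
10100110 = 166
00001101 = 13
IP: 206.166.166.13


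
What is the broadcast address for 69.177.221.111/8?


Network: 69.0.0.0/8
Host bits = 24
Set all host bits to 1:
Broadcast: 69.255.255.255


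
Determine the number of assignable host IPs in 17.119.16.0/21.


Host bits = 32 - 21 = 11
Total addresses = 2^11 = 2048
Usable = total - 2 (network and broadcast)
Usable hosts: 2046


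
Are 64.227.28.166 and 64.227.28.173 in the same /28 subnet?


Mask: 255.255.255.240
64.227.28.166 AND mask = 64.227.28.160
64.227.28.173 AND mask = 64.227.28.160
Yes, same subnet (64.227.28.160)


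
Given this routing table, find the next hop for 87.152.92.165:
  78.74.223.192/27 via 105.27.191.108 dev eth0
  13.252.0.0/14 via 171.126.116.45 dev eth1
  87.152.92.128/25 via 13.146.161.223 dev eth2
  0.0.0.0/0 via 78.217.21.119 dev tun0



Longest prefix match for 87.152.92.165:
  /27 78.74.223.192: no
  /14 13.252.0.0: no
  /25 87.152.92.128: MATCH
  /0 0.0.0.0: MATCH
Selected: next-hop 13.146.161.223 via eth2 (matched /25)


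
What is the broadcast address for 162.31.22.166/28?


Network: 162.31.22.160/28
Host bits = 4
Set all host bits to 1:
Broadcast: 162.31.22.175


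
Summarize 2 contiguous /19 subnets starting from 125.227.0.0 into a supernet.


Original prefix: /19
Number of subnets: 2 = 2^1
New prefix = 19 - 1 = 18
Supernet: 125.227.0.0/18


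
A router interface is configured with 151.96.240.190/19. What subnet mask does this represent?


/19 means 19 network bits, 13 host bits
Binary: 11111111111111111110000000000000
Mask: 255.255.224.0


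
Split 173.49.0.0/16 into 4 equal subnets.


New prefix = 16 + 2 = 18
Each subnet has 16384 addresses
  173.49.0.0/18
  173.49.64.0/18
  173.49.128.0/18
  173.49.192.0/18
Subnets: 173.49.0.0/18, 173.49.64.0/18, 173.49.128.0/18, 173.49.192.0/18


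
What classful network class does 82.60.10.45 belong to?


First octet: 82
Binary: 01010010
0xxxxxxx -> Class A (1-126)
Class A, default mask 255.0.0.0 (/8)


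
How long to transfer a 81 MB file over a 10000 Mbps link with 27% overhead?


Effective throughput = 10000 * (1 - 27/100) = 7300 Mbps
File size in Mb = 81 * 8 = 648 Mb
Time = 648 / 7300
Time = 0.0888 seconds


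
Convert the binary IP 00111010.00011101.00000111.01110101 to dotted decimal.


00111010 = 58
00011101 = 29
00000111 = 7
01110101 = 117
IP: 58.29.7.117


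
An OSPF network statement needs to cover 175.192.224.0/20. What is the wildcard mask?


Subnet mask: 255.255.240.0
Wildcard = 255.255.255.255 - subnet mask
255 - 255 = 0
255 - 255 = 0
255 - 240 = 15
255 - 0 = 255
Wildcard: 0.0.15.255


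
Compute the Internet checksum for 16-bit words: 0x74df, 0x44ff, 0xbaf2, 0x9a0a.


Sum all words (with carry folding):
+ 0x74df = 0x74df
+ 0x44ff = 0xb9de
+ 0xbaf2 = 0x74d1
+ 0x9a0a = 0x0edc
One's complement: ~0x0edc
Checksum = 0xf123


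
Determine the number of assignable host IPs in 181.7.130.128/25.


Host bits = 32 - 25 = 7
Total addresses = 2^7 = 128
Usable = total - 2 (network and broadcast)
Usable hosts: 126


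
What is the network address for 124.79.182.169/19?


IP:   01111100.01001111.10110110.10101001
Mask: 11111111.11111111.11100000.00000000
AND operation:
Net:  01111100.01001111.10100000.00000000
Network: 124.79.160.0/19


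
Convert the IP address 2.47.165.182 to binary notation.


2 = 00000010
47 = 00101111
165 = 10100101
182 = 10110110
Binary: 00000010.00101111.10100101.10110110


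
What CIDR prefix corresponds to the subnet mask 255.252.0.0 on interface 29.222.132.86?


Binary: 11111111.11111100.00000000.00000000
Count leading 1s
Prefix: /14


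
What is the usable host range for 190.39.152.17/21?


Network: 190.39.152.0
Broadcast: 190.39.159.255
First usable = network + 1
Last usable = broadcast - 1
Range: 190.39.152.1 to 190.39.159.254


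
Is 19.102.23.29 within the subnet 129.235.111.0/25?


Subnet network: 129.235.111.0
Test IP AND mask: 19.102.23.0
No, 19.102.23.29 is not in 129.235.111.0/25


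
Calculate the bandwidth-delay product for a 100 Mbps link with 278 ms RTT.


BDP = bandwidth * RTT
= 100 Mbps * 278 ms
= 100 * 1e6 * 278 / 1000 bits
= 27800000 bits
= 3475000 bytes
= 3393.5547 KB
BDP = 27800000 bits (3475000 bytes)


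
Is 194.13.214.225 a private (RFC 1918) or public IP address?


RFC 1918 private ranges:
  10.0.0.0/8 (10.0.0.0 - 10.255.255.255)
  172.16.0.0/12 (172.16.0.0 - 172.31.255.255)
  192.168.0.0/16 (192.168.0.0 - 192.168.255.255)
Public (not in any RFC 1918 range)


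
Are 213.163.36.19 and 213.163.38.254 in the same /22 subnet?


Mask: 255.255.252.0
213.163.36.19 AND mask = 213.163.36.0
213.163.38.254 AND mask = 213.163.36.0
Yes, same subnet (213.163.36.0)


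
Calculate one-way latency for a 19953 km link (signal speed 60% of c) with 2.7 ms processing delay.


Speed = 0.6 * 3e5 km/s = 180000 km/s
Propagation delay = 19953 / 180000 = 0.1109 s = 110.85 ms
Processing delay = 2.7 ms
Total one-way latency = 113.55 ms


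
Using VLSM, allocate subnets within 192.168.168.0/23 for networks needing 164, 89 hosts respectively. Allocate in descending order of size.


164 hosts -> /24 (254 usable): 192.168.168.0/24
89 hosts -> /25 (126 usable): 192.168.169.0/25
Allocation: 192.168.168.0/24 (164 hosts, 254 usable); 192.168.169.0/25 (89 hosts, 126 usable)


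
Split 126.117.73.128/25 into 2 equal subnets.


New prefix = 25 + 1 = 26
Each subnet has 64 addresses
  126.117.73.128/26
  126.117.73.192/26
Subnets: 126.117.73.128/26, 126.117.73.192/26


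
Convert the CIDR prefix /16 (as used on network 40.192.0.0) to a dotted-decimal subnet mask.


/16 means 16 network bits, 16 host bits
Binary: 11111111111111110000000000000000
Mask: 255.255.0.0


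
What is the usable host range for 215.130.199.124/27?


Network: 215.130.199.96
Broadcast: 215.130.199.127
First usable = network + 1
Last usable = broadcast - 1
Range: 215.130.199.97 to 215.130.199.126


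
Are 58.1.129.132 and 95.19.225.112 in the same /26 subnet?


Mask: 255.255.255.192
58.1.129.132 AND mask = 58.1.129.128
95.19.225.112 AND mask = 95.19.225.64
No, different subnets (58.1.129.128 vs 95.19.225.64)


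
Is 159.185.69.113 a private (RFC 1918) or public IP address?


RFC 1918 private ranges:
  10.0.0.0/8 (10.0.0.0 - 10.255.255.255)
  172.16.0.0/12 (172.16.0.0 - 172.31.255.255)
  192.168.0.0/16 (192.168.0.0 - 192.168.255.255)
Public (not in any RFC 1918 range)


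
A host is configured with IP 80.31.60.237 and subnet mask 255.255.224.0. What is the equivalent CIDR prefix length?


Binary: 11111111.11111111.11100000.00000000
Count leading 1s
Prefix: /19


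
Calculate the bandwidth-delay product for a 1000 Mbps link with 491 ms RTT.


BDP = bandwidth * RTT
= 1000 Mbps * 491 ms
= 1000 * 1e6 * 491 / 1000 bits
= 491000000 bits
= 61375000 bytes
= 59936.5234 KB
BDP = 491000000 bits (61375000 bytes)


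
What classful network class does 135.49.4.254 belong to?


First octet: 135
Binary: 10000111
10xxxxxx -> Class B (128-191)
Class B, default mask 255.255.0.0 (/16)


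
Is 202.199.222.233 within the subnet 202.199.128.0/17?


Subnet network: 202.199.128.0
Test IP AND mask: 202.199.128.0
Yes, 202.199.222.233 is in 202.199.128.0/17


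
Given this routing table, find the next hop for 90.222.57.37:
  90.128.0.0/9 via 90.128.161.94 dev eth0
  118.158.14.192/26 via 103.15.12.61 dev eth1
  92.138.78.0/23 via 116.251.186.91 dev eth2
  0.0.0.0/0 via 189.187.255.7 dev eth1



Longest prefix match for 90.222.57.37:
  /9 90.128.0.0: MATCH
  /26 118.158.14.192: no
  /23 92.138.78.0: no
  /0 0.0.0.0: MATCH
Selected: next-hop 90.128.161.94 via eth0 (matched /9)


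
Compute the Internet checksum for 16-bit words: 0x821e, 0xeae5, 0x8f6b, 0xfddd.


Sum all words (with carry folding):
+ 0x821e = 0x821e
+ 0xeae5 = 0x6d04
+ 0x8f6b = 0xfc6f
+ 0xfddd = 0xfa4d
One's complement: ~0xfa4d
Checksum = 0x05b2


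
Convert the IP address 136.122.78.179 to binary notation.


136 = 10001000
122 = 01111010
78 = 01001110
179 = 10110011
Binary: 10001000.01111010.01001110.10110011


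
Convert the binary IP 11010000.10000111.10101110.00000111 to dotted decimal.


11010000 = 208
10000111 = 135
10101110 = 174
00000111 = 7
IP: 208.135.174.7


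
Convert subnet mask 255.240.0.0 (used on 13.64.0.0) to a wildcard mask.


Subnet mask: 255.240.0.0
Wildcard = 255.255.255.255 - subnet mask
255 - 255 = 0
255 - 240 = 15
255 - 0 = 255
255 - 0 = 255
Wildcard: 0.15.255.255


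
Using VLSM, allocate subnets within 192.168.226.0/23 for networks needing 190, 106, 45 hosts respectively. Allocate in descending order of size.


190 hosts -> /24 (254 usable): 192.168.226.0/24
106 hosts -> /25 (126 usable): 192.168.227.0/25
45 hosts -> /26 (62 usable): 192.168.227.128/26
Allocation: 192.168.226.0/24 (190 hosts, 254 usable); 192.168.227.0/25 (106 hosts, 126 usable); 192.168.227.128/26 (45 hosts, 62 usable)


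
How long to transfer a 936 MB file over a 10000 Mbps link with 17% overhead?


Effective throughput = 10000 * (1 - 17/100) = 8300 Mbps
File size in Mb = 936 * 8 = 7488 Mb
Time = 7488 / 8300
Time = 0.9022 seconds


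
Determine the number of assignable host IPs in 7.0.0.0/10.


Host bits = 32 - 10 = 22
Total addresses = 2^22 = 4194304
Usable = total - 2 (network and broadcast)
Usable hosts: 4194302


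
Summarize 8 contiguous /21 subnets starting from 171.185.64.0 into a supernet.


Original prefix: /21
Number of subnets: 8 = 2^3
New prefix = 21 - 3 = 18
Supernet: 171.185.64.0/18


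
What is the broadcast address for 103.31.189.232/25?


Network: 103.31.189.128/25
Host bits = 7
Set all host bits to 1:
Broadcast: 103.31.189.255


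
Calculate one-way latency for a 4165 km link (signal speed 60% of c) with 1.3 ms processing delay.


Speed = 0.6 * 3e5 km/s = 180000 km/s
Propagation delay = 4165 / 180000 = 0.0231 s = 23.1389 ms
Processing delay = 1.3 ms
Total one-way latency = 24.4389 ms


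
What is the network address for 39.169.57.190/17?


IP:   00100111.10101001.00111001.10111110
Mask: 11111111.11111111.10000000.00000000
AND operation:
Net:  00100111.10101001.00000000.00000000
Network: 39.169.0.0/17


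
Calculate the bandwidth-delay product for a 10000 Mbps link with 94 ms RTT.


BDP = bandwidth * RTT
= 10000 Mbps * 94 ms
= 10000 * 1e6 * 94 / 1000 bits
= 940000000 bits
= 117500000 bytes
= 114746.0938 KB
BDP = 940000000 bits (117500000 bytes)


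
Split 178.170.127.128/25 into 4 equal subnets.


New prefix = 25 + 2 = 27
Each subnet has 32 addresses
  178.170.127.128/27
  178.170.127.160/27
  178.170.127.192/27
  178.170.127.224/27
Subnets: 178.170.127.128/27, 178.170.127.160/27, 178.170.127.192/27, 178.170.127.224/27


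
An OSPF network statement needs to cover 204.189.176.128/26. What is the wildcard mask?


Subnet mask: 255.255.255.192
Wildcard = 255.255.255.255 - subnet mask
255 - 255 = 0
255 - 255 = 0
255 - 255 = 0
255 - 192 = 63
Wildcard: 0.0.0.63


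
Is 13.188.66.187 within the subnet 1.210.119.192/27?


Subnet network: 1.210.119.192
Test IP AND mask: 13.188.66.160
No, 13.188.66.187 is not in 1.210.119.192/27


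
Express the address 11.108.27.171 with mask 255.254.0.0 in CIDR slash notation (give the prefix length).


Binary: 11111111.11111110.00000000.00000000
Count leading 1s
Prefix: /15


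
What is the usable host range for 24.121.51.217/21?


Network: 24.121.48.0
Broadcast: 24.121.55.255
First usable = network + 1
Last usable = broadcast - 1
Range: 24.121.48.1 to 24.121.55.254


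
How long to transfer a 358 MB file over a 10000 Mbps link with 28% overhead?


Effective throughput = 10000 * (1 - 28/100) = 7200 Mbps
File size in Mb = 358 * 8 = 2864 Mb
Time = 2864 / 7200
Time = 0.3978 seconds


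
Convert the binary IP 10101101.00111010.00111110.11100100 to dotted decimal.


10101101 = 173
00111010 = 58
00111110 = 62
11100100 = 228
IP: 173.58.62.228


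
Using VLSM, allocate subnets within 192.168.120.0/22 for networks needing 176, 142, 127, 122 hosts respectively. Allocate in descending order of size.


176 hosts -> /24 (254 usable): 192.168.120.0/24
142 hosts -> /24 (254 usable): 192.168.121.0/24
127 hosts -> /24 (254 usable): 192.168.122.0/24
122 hosts -> /25 (126 usable): 192.168.123.0/25
Allocation: 192.168.120.0/24 (176 hosts, 254 usable); 192.168.121.0/24 (142 hosts, 254 usable); 192.168.122.0/24 (127 hosts, 254 usable); 192.168.123.0/25 (122 hosts, 126 usable)


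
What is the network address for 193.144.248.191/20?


IP:   11000001.10010000.11111000.10111111
Mask: 11111111.11111111.11110000.00000000
AND operation:
Net:  11000001.10010000.11110000.00000000
Network: 193.144.240.0/20


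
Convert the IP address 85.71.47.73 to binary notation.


85 = 01010101
71 = 01000111
47 = 00101111
73 = 01001001
Binary: 01010101.01000111.00101111.01001001


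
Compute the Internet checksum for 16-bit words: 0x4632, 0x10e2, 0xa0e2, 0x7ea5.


Sum all words (with carry folding):
+ 0x4632 = 0x4632
+ 0x10e2 = 0x5714
+ 0xa0e2 = 0xf7f6
+ 0x7ea5 = 0x769c
One's complement: ~0x769c
Checksum = 0x8963


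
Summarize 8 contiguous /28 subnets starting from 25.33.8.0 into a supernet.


Original prefix: /28
Number of subnets: 8 = 2^3
New prefix = 28 - 3 = 25
Supernet: 25.33.8.0/25


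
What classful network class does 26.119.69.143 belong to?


First octet: 26
Binary: 00011010
0xxxxxxx -> Class A (1-126)
Class A, default mask 255.0.0.0 (/8)


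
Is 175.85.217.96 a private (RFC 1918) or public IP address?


RFC 1918 private ranges:
  10.0.0.0/8 (10.0.0.0 - 10.255.255.255)
  172.16.0.0/12 (172.16.0.0 - 172.31.255.255)
  192.168.0.0/16 (192.168.0.0 - 192.168.255.255)
Public (not in any RFC 1918 range)


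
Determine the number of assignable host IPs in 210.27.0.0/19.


Host bits = 32 - 19 = 13
Total addresses = 2^13 = 8192
Usable = total - 2 (network and broadcast)
Usable hosts: 8190


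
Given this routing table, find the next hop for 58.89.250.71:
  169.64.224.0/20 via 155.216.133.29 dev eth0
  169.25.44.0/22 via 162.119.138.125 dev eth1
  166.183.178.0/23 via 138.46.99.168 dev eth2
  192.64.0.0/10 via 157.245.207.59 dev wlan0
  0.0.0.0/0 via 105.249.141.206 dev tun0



Longest prefix match for 58.89.250.71:
  /20 169.64.224.0: no
  /22 169.25.44.0: no
  /23 166.183.178.0: no
  /10 192.64.0.0: no
  /0 0.0.0.0: MATCH
Selected: next-hop 105.249.141.206 via tun0 (matched /0)


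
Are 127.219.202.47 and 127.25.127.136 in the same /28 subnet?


Mask: 255.255.255.240
127.219.202.47 AND mask = 127.219.202.32
127.25.127.136 AND mask = 127.25.127.128
No, different subnets (127.219.202.32 vs 127.25.127.128)


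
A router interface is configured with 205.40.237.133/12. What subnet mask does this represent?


/12 means 12 network bits, 20 host bits
Binary: 11111111111100000000000000000000
Mask: 255.240.0.0


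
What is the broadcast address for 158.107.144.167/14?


Network: 158.104.0.0/14
Host bits = 18
Set all host bits to 1:
Broadcast: 158.107.255.255


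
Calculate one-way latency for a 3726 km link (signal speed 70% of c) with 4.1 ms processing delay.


Speed = 0.7 * 3e5 km/s = 210000 km/s
Propagation delay = 3726 / 210000 = 0.0177 s = 17.7429 ms
Processing delay = 4.1 ms
Total one-way latency = 21.8429 ms


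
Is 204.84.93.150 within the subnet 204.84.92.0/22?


Subnet network: 204.84.92.0
Test IP AND mask: 204.84.92.0
Yes, 204.84.93.150 is in 204.84.92.0/22


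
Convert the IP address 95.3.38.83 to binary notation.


95 = 01011111
3 = 00000011
38 = 00100110
83 = 01010011
Binary: 01011111.00000011.00100110.01010011


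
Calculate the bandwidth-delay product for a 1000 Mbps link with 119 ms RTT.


BDP = bandwidth * RTT
= 1000 Mbps * 119 ms
= 1000 * 1e6 * 119 / 1000 bits
= 119000000 bits
= 14875000 bytes
= 14526.3672 KB
BDP = 119000000 bits (14875000 bytes)


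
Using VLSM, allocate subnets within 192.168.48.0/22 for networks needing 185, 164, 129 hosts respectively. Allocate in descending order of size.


185 hosts -> /24 (254 usable): 192.168.48.0/24
164 hosts -> /24 (254 usable): 192.168.49.0/24
129 hosts -> /24 (254 usable): 192.168.50.0/24
Allocation: 192.168.48.0/24 (185 hosts, 254 usable); 192.168.49.0/24 (164 hosts, 254 usable); 192.168.50.0/24 (129 hosts, 254 usable)


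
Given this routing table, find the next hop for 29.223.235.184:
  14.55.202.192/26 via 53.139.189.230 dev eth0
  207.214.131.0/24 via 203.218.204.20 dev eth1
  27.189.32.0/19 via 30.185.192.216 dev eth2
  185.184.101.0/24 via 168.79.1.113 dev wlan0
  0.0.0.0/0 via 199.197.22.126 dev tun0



Longest prefix match for 29.223.235.184:
  /26 14.55.202.192: no
  /24 207.214.131.0: no
  /19 27.189.32.0: no
  /24 185.184.101.0: no
  /0 0.0.0.0: MATCH
Selected: next-hop 199.197.22.126 via tun0 (matched /0)


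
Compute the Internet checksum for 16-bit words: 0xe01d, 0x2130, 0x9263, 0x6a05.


Sum all words (with carry folding):
+ 0xe01d = 0xe01d
+ 0x2130 = 0x014e
+ 0x9263 = 0x93b1
+ 0x6a05 = 0xfdb6
One's complement: ~0xfdb6
Checksum = 0x0249


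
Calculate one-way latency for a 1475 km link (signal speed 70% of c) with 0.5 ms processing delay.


Speed = 0.7 * 3e5 km/s = 210000 km/s
Propagation delay = 1475 / 210000 = 0.007 s = 7.0238 ms
Processing delay = 0.5 ms
Total one-way latency = 7.5238 ms


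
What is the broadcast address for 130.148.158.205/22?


Network: 130.148.156.0/22
Host bits = 10
Set all host bits to 1:
Broadcast: 130.148.159.255


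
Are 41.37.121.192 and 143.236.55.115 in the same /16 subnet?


Mask: 255.255.0.0
41.37.121.192 AND mask = 41.37.0.0
143.236.55.115 AND mask = 143.236.0.0
No, different subnets (41.37.0.0 vs 143.236.0.0)


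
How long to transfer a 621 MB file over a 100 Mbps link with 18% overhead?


Effective throughput = 100 * (1 - 18/100) = 82 Mbps
File size in Mb = 621 * 8 = 4968 Mb
Time = 4968 / 82
Time = 60.5854 seconds


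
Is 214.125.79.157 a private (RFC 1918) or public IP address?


RFC 1918 private ranges:
  10.0.0.0/8 (10.0.0.0 - 10.255.255.255)
  172.16.0.0/12 (172.16.0.0 - 172.31.255.255)
  192.168.0.0/16 (192.168.0.0 - 192.168.255.255)
Public (not in any RFC 1918 range)


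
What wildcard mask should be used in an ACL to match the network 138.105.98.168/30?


Subnet mask: 255.255.255.252
Wildcard = 255.255.255.255 - subnet mask
255 - 255 = 0
255 - 255 = 0
255 - 255 = 0
255 - 252 = 3
Wildcard: 0.0.0.3


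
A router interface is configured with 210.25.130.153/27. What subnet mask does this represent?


/27 means 27 network bits, 5 host bits
Binary: 11111111111111111111111111100000
Mask: 255.255.255.224


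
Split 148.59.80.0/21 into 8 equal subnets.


New prefix = 21 + 3 = 24
Each subnet has 256 addresses
  148.59.80.0/24
  148.59.81.0/24
  148.59.82.0/24
  148.59.83.0/24
  148.59.84.0/24
  148.59.85.0/24
  148.59.86.0/24
  148.59.87.0/24
Subnets: 148.59.80.0/24, 148.59.81.0/24, 148.59.82.0/24, 148.59.83.0/24, 148.59.84.0/24, 148.59.85.0/24, 148.59.86.0/24, 148.59.87.0/24


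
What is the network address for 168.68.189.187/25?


IP:   10101000.01000100.10111101.10111011
Mask: 11111111.11111111.11111111.10000000
AND operation:
Net:  10101000.01000100.10111101.10000000
Network: 168.68.189.128/25


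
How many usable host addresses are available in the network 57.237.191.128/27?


Host bits = 32 - 27 = 5
Total addresses = 2^5 = 32
Usable = total - 2 (network and broadcast)
Usable hosts: 30


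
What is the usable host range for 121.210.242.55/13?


Network: 121.208.0.0
Broadcast: 121.215.255.255
First usable = network + 1
Last usable = broadcast - 1
Range: 121.208.0.1 to 121.215.255.254


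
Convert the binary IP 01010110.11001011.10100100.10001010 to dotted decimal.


01010110 = 86
11001011 = 203
10100100 = 164
10001010 = 138
IP: 86.203.164.138


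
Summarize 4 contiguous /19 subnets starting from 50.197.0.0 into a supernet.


Original prefix: /19
Number of subnets: 4 = 2^2
New prefix = 19 - 2 = 17
Supernet: 50.197.0.0/17


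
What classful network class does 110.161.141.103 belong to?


First octet: 110
Binary: 01101110
0xxxxxxx -> Class A (1-126)
Class A, default mask 255.0.0.0 (/8)


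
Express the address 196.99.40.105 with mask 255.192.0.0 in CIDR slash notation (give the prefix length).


Binary: 11111111.11000000.00000000.00000000
Count leading 1s
Prefix: /10


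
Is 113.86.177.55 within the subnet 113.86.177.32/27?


Subnet network: 113.86.177.32
Test IP AND mask: 113.86.177.32
Yes, 113.86.177.55 is in 113.86.177.32/27


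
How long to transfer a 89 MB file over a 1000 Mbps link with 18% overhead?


Effective throughput = 1000 * (1 - 18/100) = 820.0 Mbps
File size in Mb = 89 * 8 = 712 Mb
Time = 712 / 820.0
Time = 0.8683 seconds


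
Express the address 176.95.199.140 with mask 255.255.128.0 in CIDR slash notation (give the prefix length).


Binary: 11111111.11111111.10000000.00000000
Count leading 1s
Prefix: /17


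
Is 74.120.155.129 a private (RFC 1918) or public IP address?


RFC 1918 private ranges:
  10.0.0.0/8 (10.0.0.0 - 10.255.255.255)
  172.16.0.0/12 (172.16.0.0 - 172.31.255.255)
  192.168.0.0/16 (192.168.0.0 - 192.168.255.255)
Public (not in any RFC 1918 range)


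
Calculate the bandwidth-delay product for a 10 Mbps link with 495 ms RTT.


BDP = bandwidth * RTT
= 10 Mbps * 495 ms
= 10 * 1e6 * 495 / 1000 bits
= 4950000 bits
= 618750 bytes
= 604.248 KB
BDP = 4950000 bits (618750 bytes)


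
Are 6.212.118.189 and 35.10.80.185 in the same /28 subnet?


Mask: 255.255.255.240
6.212.118.189 AND mask = 6.212.118.176
35.10.80.185 AND mask = 35.10.80.176
No, different subnets (6.212.118.176 vs 35.10.80.176)


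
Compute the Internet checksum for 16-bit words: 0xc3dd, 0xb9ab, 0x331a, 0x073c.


Sum all words (with carry folding):
+ 0xc3dd = 0xc3dd
+ 0xb9ab = 0x7d89
+ 0x331a = 0xb0a3
+ 0x073c = 0xb7df
One's complement: ~0xb7df
Checksum = 0x4820


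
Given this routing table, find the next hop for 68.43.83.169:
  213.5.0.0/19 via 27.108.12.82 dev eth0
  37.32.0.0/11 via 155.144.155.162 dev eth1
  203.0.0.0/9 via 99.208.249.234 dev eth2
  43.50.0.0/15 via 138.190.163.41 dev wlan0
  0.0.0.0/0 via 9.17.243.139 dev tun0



Longest prefix match for 68.43.83.169:
  /19 213.5.0.0: no
  /11 37.32.0.0: no
  /9 203.0.0.0: no
  /15 43.50.0.0: no
  /0 0.0.0.0: MATCH
Selected: next-hop 9.17.243.139 via tun0 (matched /0)


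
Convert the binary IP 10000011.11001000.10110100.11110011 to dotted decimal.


10000011 = 131
11001000 = 200
10110100 = 180
11110011 = 243
IP: 131.200.180.243


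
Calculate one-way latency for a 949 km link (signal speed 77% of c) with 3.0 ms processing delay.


Speed = 0.77 * 3e5 km/s = 231000 km/s
Propagation delay = 949 / 231000 = 0.0041 s = 4.1082 ms
Processing delay = 3.0 ms
Total one-way latency = 7.1082 ms


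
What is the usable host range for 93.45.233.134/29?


Network: 93.45.233.128
Broadcast: 93.45.233.135
First usable = network + 1
Last usable = broadcast - 1
Range: 93.45.233.129 to 93.45.233.134


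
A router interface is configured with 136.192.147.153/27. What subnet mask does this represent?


/27 means 27 network bits, 5 host bits
Binary: 11111111111111111111111111100000
Mask: 255.255.255.224


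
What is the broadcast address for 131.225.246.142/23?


Network: 131.225.246.0/23
Host bits = 9
Set all host bits to 1:
Broadcast: 131.225.247.255


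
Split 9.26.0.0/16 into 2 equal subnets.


New prefix = 16 + 1 = 17
Each subnet has 32768 addresses
  9.26.0.0/17
  9.26.128.0/17
Subnets: 9.26.0.0/17, 9.26.128.0/17


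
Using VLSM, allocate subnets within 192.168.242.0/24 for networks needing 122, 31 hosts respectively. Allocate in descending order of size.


122 hosts -> /25 (126 usable): 192.168.242.0/25
31 hosts -> /26 (62 usable): 192.168.242.128/26
Allocation: 192.168.242.0/25 (122 hosts, 126 usable); 192.168.242.128/26 (31 hosts, 62 usable)


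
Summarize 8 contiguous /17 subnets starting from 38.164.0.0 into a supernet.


Original prefix: /17
Number of subnets: 8 = 2^3
New prefix = 17 - 3 = 14
Supernet: 38.164.0.0/14


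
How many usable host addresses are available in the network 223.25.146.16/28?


Host bits = 32 - 28 = 4
Total addresses = 2^4 = 16
Usable = total - 2 (network and broadcast)
Usable hosts: 14


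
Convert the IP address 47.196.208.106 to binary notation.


47 = 00101111
196 = 11000100
208 = 11010000
106 = 01101010
Binary: 00101111.11000100.11010000.01101010


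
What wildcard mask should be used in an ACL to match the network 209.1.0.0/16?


Subnet mask: 255.255.0.0
Wildcard = 255.255.255.255 - subnet mask
255 - 255 = 0
255 - 255 = 0
255 - 0 = 255
255 - 0 = 255
Wildcard: 0.0.255.255


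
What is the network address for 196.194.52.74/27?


IP:   11000100.11000010.00110100.01001010
Mask: 11111111.11111111.11111111.11100000
AND operation:
Net:  11000100.11000010.00110100.01000000
Network: 196.194.52.64/27


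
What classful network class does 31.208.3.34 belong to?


First octet: 31
Binary: 00011111
0xxxxxxx -> Class A (1-126)
Class A, default mask 255.0.0.0 (/8)


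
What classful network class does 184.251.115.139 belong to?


First octet: 184
Binary: 10111000
10xxxxxx -> Class B (128-191)
Class B, default mask 255.255.0.0 (/16)


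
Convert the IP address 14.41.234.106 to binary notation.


14 = 00001110
41 = 00101001
234 = 11101010
106 = 01101010
Binary: 00001110.00101001.11101010.01101010


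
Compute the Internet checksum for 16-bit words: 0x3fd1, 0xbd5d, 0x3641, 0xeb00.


Sum all words (with carry folding):
+ 0x3fd1 = 0x3fd1
+ 0xbd5d = 0xfd2e
+ 0x3641 = 0x3370
+ 0xeb00 = 0x1e71
One's complement: ~0x1e71
Checksum = 0xe18e


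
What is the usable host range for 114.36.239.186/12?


Network: 114.32.0.0
Broadcast: 114.47.255.255
First usable = network + 1
Last usable = broadcast - 1
Range: 114.32.0.1 to 114.47.255.254


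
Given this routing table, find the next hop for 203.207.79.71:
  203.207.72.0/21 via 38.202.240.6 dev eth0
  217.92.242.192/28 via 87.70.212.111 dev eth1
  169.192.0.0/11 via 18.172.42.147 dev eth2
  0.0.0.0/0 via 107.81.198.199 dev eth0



Longest prefix match for 203.207.79.71:
  /21 203.207.72.0: MATCH
  /28 217.92.242.192: no
  /11 169.192.0.0: no
  /0 0.0.0.0: MATCH
Selected: next-hop 38.202.240.6 via eth0 (matched /21)


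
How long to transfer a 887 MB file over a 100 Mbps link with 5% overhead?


Effective throughput = 100 * (1 - 5/100) = 95 Mbps
File size in Mb = 887 * 8 = 7096 Mb
Time = 7096 / 95
Time = 74.6947 seconds


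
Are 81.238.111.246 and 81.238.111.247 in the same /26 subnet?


Mask: 255.255.255.192
81.238.111.246 AND mask = 81.238.111.192
81.238.111.247 AND mask = 81.238.111.192
Yes, same subnet (81.238.111.192)


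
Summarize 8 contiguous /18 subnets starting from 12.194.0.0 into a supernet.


Original prefix: /18
Number of subnets: 8 = 2^3
New prefix = 18 - 3 = 15
Supernet: 12.194.0.0/15


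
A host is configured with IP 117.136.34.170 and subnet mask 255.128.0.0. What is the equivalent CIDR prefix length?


Binary: 11111111.10000000.00000000.00000000
Count leading 1s
Prefix: /9


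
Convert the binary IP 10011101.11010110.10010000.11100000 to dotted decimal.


10011101 = 157
11010110 = 214
10010000 = 144
11100000 = 224
IP: 157.214.144.224


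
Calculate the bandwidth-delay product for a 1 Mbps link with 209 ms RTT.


BDP = bandwidth * RTT
= 1 Mbps * 209 ms
= 1 * 1e6 * 209 / 1000 bits
= 209000 bits
= 26125 bytes
= 25.5127 KB
BDP = 209000 bits (26125 bytes)


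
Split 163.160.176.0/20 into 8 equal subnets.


New prefix = 20 + 3 = 23
Each subnet has 512 addresses
  163.160.176.0/23
  163.160.178.0/23
  163.160.180.0/23
  163.160.182.0/23
  163.160.184.0/23
  163.160.186.0/23
  163.160.188.0/23
  163.160.190.0/23
Subnets: 163.160.176.0/23, 163.160.178.0/23, 163.160.180.0/23, 163.160.182.0/23, 163.160.184.0/23, 163.160.186.0/23, 163.160.188.0/23, 163.160.190.0/23


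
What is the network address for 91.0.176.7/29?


IP:   01011011.00000000.10110000.00000111
Mask: 11111111.11111111.11111111.11111000
AND operation:
Net:  01011011.00000000.10110000.00000000
Network: 91.0.176.0/29


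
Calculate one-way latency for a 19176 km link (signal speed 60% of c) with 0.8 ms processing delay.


Speed = 0.6 * 3e5 km/s = 180000 km/s
Propagation delay = 19176 / 180000 = 0.1065 s = 106.5333 ms
Processing delay = 0.8 ms
Total one-way latency = 107.3333 ms


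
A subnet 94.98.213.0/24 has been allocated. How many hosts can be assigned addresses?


Host bits = 32 - 24 = 8
Total addresses = 2^8 = 256
Usable = total - 2 (network and broadcast)
Usable hosts: 254


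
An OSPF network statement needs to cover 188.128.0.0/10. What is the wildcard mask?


Subnet mask: 255.192.0.0
Wildcard = 255.255.255.255 - subnet mask
255 - 255 = 0
255 - 192 = 63
255 - 0 = 255
255 - 0 = 255
Wildcard: 0.63.255.255


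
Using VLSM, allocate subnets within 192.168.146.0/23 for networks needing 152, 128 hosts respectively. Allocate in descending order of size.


152 hosts -> /24 (254 usable): 192.168.146.0/24
128 hosts -> /24 (254 usable): 192.168.147.0/24
Allocation: 192.168.146.0/24 (152 hosts, 254 usable); 192.168.147.0/24 (128 hosts, 254 usable)


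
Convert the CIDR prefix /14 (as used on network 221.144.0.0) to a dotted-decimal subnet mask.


/14 means 14 network bits, 18 host bits
Binary: 11111111111111000000000000000000
Mask: 255.252.0.0


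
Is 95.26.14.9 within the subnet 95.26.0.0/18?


Subnet network: 95.26.0.0
Test IP AND mask: 95.26.0.0
Yes, 95.26.14.9 is in 95.26.0.0/18


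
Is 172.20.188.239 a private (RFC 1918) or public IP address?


RFC 1918 private ranges:
  10.0.0.0/8 (10.0.0.0 - 10.255.255.255)
  172.16.0.0/12 (172.16.0.0 - 172.31.255.255)
  192.168.0.0/16 (192.168.0.0 - 192.168.255.255)
Private (in 172.16.0.0/12)


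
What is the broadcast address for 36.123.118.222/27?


Network: 36.123.118.192/27
Host bits = 5
Set all host bits to 1:
Broadcast: 36.123.118.223


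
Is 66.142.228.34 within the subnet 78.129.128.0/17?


Subnet network: 78.129.128.0
Test IP AND mask: 66.142.128.0
No, 66.142.228.34 is not in 78.129.128.0/17


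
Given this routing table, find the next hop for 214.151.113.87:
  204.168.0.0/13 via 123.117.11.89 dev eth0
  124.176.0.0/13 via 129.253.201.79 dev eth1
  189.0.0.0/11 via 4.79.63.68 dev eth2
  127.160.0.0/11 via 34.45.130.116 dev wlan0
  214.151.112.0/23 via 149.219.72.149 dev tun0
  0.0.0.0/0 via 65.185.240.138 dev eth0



Longest prefix match for 214.151.113.87:
  /13 204.168.0.0: no
  /13 124.176.0.0: no
  /11 189.0.0.0: no
  /11 127.160.0.0: no
  /23 214.151.112.0: MATCH
  /0 0.0.0.0: MATCH
Selected: next-hop 149.219.72.149 via tun0 (matched /23)


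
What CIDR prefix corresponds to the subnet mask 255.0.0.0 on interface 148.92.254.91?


Binary: 11111111.00000000.00000000.00000000
Count leading 1s
Prefix: /8


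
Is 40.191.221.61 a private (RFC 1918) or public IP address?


RFC 1918 private ranges:
  10.0.0.0/8 (10.0.0.0 - 10.255.255.255)
  172.16.0.0/12 (172.16.0.0 - 172.31.255.255)
  192.168.0.0/16 (192.168.0.0 - 192.168.255.255)
Public (not in any RFC 1918 range)
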